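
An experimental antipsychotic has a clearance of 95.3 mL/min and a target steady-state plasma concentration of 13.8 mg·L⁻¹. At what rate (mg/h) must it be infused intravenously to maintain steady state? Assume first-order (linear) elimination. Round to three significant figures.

CL = 95.3 mL/min = 95.3 × 0.06 = 5.718 L/h
Infusion rate = CL · Css = 5.718 L/h × 13.8 mg/L = 78.91 mg/h

78.9 mg/h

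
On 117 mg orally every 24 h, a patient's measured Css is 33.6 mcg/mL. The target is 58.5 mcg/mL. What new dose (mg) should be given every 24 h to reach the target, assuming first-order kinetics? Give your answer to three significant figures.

For first-order elimination, Css ∝ F·D/(CL·τ); F and CL are unchanged, so Css ∝ D/τ.
D₂ = D₁ × (Css,target / Css,current) = 117 × 58.5/33.6 = 203.7 mg

204 mg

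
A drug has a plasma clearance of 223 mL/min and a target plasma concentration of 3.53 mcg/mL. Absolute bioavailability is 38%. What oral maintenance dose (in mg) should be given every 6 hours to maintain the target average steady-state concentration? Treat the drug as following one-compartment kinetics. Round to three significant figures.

746 mg

CL = 223 mL/min × 60/1000 = 13.38 L/h
D = CL × Css × τ / F = 13.38 × 3.53 × 6 / 0.38 = 745.8 mg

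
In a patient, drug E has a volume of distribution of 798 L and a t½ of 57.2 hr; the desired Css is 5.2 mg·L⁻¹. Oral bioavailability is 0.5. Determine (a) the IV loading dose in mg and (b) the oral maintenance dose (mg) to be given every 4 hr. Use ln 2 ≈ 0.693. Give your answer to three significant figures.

LD = Vd × C = 798.0 × 5.2 = 4150 mg
CL = 0.693 × Vd / t½ = 0.693 × 798.0 / 57.2 = 9.668 L/h
D = CL × Css × τ / F = 9.668 × 5.2 × 4 / 0.5 = 402.2 mg

(a) 4150 mg; (b) 402 mg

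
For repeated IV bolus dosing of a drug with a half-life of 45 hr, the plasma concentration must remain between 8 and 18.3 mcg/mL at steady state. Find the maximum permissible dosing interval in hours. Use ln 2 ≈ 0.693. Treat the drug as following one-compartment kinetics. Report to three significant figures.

k = 0.693 / t½ = 0.693 / 45 = 0.01540 h⁻¹
Between IV bolus doses, concentration decays as C = C₀·e^(−kτ), so C_peak/C_trough = e^(kτ).
τ_max = ln(C_peak/C_trough) / k = ln(18.3/8) / 0.01540 = 0.8275 / 0.01540 = 53.73 h

53.7 h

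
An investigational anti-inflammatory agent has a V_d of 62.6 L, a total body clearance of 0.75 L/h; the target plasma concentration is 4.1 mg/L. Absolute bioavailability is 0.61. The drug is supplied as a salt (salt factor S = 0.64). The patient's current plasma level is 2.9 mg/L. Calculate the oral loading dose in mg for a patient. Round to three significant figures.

Concentration deficit ΔC = 4.1 − 2.9 = 1.200 mg/L
LD = Vd × ΔC / F / S = 62.60 × 1.200 / 0.61 / 0.64 = 192.4 mg

192 mg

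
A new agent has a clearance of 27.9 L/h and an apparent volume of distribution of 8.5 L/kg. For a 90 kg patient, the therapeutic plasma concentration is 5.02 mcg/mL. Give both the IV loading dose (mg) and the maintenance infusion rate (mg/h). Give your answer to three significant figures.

(a) 3840 mg; (b) 140 mg/h

Vd(total) = 90 kg × 8.5 L/kg = 765.0 L
Loading: fill Vd to C_target → 765.0 L × 5.02 mg/L = 3840 mg
Maintenance infusion rate = CL × Css = 27.90 × 5.02 = 140.1 mg/h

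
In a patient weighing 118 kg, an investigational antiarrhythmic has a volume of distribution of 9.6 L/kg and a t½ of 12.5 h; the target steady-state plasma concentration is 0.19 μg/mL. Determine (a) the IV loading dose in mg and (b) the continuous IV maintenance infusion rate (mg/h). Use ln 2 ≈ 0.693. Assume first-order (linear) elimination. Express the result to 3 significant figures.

(a) 215 mg; (b) 11.9 mg/h

Vd = 9.6 L/kg × 118 kg = 1133 L
LD = Vd × C = 1133 × 0.19 = 215.3 mg
CL = 0.693 × Vd / t½ = 0.693 × 1133 / 12.5 = 62.81 L/h
Infusion rate = CL × Css = 62.81 × 0.19 = 11.93 mg/h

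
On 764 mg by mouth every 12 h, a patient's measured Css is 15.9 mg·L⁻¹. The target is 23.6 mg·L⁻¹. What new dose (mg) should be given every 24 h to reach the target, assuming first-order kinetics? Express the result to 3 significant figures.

For first-order elimination, Css ∝ F·D/(CL·τ); F and CL are unchanged, so Css ∝ D/τ.
D₂ = D₁ × (Css,target / Css,current) × (τ₂/τ₁) = 764 × (23.6/15.9) × (24/12) = 2268 mg

2270 mg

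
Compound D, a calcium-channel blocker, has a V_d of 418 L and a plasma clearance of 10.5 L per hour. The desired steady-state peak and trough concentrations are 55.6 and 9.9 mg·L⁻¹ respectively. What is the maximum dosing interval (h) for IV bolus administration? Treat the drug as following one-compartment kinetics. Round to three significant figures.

k = CL / Vd = 10.50 / 418.0 = 0.02512 h⁻¹
Between IV bolus doses, concentration decays as C = C₀·e^(−kτ), so C_peak/C_trough = e^(kτ).
τ_max = ln(C_peak/C_trough) / k = ln(55.6/9.9) / 0.02512 = 1.726 / 0.02512 = 68.71 h

68.7 h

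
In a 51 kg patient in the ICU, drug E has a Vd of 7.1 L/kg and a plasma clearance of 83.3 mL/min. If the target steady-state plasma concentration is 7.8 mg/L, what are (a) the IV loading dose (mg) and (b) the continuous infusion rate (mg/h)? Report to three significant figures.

(a) 2820 mg; (b) 39.0 mg/h

Total Vd = 7.1 × 51 = 362.1 L
Loading dose = Vd × C = 362.1 × 7.8 = 2824 mg
Convert clearance: 83.3 mL/min × 60 min/h ÷ 1000 mL/L = 4.998 L/h
Infusion rate = 4.998 L/h × 7.8 mg/L = 38.98 mg/h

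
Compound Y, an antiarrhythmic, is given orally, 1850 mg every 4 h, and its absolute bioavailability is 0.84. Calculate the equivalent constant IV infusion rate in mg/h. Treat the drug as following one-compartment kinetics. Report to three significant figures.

Equivalent systemic input: infusion rate = F·D/τ.
Rate = 0.84 × 1850 / 4 = 388.5 mg/h

389 mg/h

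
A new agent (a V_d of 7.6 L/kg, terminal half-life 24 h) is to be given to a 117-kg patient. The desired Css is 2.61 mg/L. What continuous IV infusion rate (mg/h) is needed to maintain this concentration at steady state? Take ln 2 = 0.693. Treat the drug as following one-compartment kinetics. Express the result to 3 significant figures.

Vd(total) = 117 kg × 7.6 L/kg = 889.2 L
k = 0.693/24 = 0.02888 h⁻¹, so CL = k·Vd = 0.02888 × 889.2 = 25.68 L/h
Infusion rate = CL × Css = 25.68 × 2.61 = 67.02 mg/h

67.0 mg/h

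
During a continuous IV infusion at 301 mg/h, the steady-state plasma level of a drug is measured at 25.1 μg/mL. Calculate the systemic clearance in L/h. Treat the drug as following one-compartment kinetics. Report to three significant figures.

12.0 L/h

At steady state, infusion rate = CL × Css, so CL = rate / Css.
CL = 301 / 25.1 = 11.99 L/h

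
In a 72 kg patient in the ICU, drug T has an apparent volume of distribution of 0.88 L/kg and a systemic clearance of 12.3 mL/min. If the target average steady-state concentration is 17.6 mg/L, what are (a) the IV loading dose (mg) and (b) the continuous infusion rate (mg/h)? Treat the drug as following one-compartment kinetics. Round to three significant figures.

Vd = 0.88 L/kg × 72 kg = 63.36 L
Loading: fill Vd to C_target → 63.36 L × 17.6 mg/L = 1115 mg
CL = 12.3 mL/min = 12.3 × 0.06 = 0.7380 L/h
Infusion rate = 0.7380 L/h × 17.6 mg/L = 12.99 mg/h

(a) 1120 mg; (b) 13.0 mg/h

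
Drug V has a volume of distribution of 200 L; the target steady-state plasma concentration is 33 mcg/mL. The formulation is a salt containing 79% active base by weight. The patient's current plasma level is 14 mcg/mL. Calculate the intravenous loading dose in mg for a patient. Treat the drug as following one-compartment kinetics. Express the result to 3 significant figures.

4810 mg

The loading dose fills Vd to the target concentration.
Concentration deficit ΔC = 33 − 14 = 19.00 mg/L
LD = Vd × ΔC / S = 200.0 × 19.00 / 0.79 = 4810 mg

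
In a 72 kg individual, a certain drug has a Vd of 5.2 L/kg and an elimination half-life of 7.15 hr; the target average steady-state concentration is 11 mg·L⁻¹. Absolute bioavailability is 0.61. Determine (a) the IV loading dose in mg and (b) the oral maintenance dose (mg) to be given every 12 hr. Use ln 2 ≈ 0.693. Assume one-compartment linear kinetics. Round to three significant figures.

Vd = 5.2 L/kg × 72 kg = 374.4 L
LD = Vd × C = 374.4 × 11 = 4118 mg
CL = 0.693 × Vd / t½ = 0.693 × 374.4 / 7.15 = 36.29 L/h
D = CL × Css × τ / F = 36.29 × 11 × 12 / 0.61 = 7853 mg

(a) 4120 mg; (b) 7850 mg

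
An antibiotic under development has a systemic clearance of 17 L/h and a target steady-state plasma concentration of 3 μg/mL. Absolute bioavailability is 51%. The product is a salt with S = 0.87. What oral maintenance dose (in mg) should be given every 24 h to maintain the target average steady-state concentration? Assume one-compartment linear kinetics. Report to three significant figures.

D = CL × Css × τ / F / S = 17.00 × 3 × 24 / 0.51 / 0.87 = 2759 mg

2760 mg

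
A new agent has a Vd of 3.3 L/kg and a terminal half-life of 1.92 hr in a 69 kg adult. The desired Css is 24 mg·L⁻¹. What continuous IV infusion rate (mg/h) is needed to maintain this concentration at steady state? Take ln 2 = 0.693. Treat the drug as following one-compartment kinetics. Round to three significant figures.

1970 mg/h

Total Vd = 3.3 × 69 = 227.7 L
CL = ln 2 · Vd / t½ = 0.693 × 227.7 / 1.92 = 82.19 L/h
Infusion rate = CL × Css = 82.19 × 24 = 1973 mg/h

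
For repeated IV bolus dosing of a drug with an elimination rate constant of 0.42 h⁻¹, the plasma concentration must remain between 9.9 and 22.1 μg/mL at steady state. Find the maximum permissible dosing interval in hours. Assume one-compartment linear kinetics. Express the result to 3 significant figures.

1.91 h

Between IV bolus doses, concentration decays as C = C₀·e^(−kτ), so C_peak/C_trough = e^(kτ).
τ_max = ln(C_peak/C_trough) / k = ln(22.1/9.9) / 0.4200 = 0.8030 / 0.4200 = 1.912 h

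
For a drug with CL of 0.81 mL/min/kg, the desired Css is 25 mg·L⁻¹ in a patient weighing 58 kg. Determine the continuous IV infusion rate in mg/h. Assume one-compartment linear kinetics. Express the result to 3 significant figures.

CL = 0.81 mL/min/kg × 58 kg = 46.98 mL/min = 46.98 × 60/1000 = 2.819 L/h
R₀ = 2.819 × 25 = 70.48 mg/h

70.5 mg/h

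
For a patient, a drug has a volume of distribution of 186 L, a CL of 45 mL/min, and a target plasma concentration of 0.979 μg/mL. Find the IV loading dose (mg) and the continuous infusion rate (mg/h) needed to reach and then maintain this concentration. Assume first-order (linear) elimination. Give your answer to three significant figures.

Loading dose = Vd × C = 186.0 × 0.979 = 182.1 mg
Convert clearance: 45 mL/min × 60 min/h ÷ 1000 mL/L = 2.700 L/h
Maintenance infusion rate = CL × Css = 2.700 × 0.979 = 2.643 mg/h

(a) 182 mg; (b) 2.64 mg/h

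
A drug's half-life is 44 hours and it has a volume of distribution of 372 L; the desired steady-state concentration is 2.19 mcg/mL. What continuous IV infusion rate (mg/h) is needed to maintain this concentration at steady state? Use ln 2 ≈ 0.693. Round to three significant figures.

CL = ln 2 · Vd / t½ = 0.693 × 372.0 / 44 = 5.859 L/h
Infusion rate = CL × Css = 5.859 × 2.19 = 12.83 mg/h

12.8 mg/h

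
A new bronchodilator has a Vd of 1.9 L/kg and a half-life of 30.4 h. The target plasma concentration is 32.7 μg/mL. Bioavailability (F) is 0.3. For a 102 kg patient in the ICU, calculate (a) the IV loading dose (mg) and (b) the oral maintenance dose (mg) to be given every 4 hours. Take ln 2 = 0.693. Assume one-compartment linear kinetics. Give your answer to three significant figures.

(a) 6340 mg; (b) 1930 mg

Vd(total) = 102 kg × 1.9 L/kg = 193.8 L
LD = Vd × C = 193.8 × 32.7 = 6337 mg
CL = 0.693 × Vd / t½ = 0.693 × 193.8 / 30.4 = 4.418 L/h
D = CL × Css × τ / F = 4.418 × 32.7 × 4 / 0.3 = 1926 mg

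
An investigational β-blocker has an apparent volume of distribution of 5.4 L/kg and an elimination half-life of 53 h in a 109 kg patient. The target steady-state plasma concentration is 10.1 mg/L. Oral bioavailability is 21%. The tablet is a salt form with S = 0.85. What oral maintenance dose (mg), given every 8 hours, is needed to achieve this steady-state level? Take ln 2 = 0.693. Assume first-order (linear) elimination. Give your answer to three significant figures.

3480 mg

Vd(total) = 109 kg × 5.4 L/kg = 588.6 L
CL = 0.693 × Vd / t½ = 0.693 × 588.6 / 53 = 7.696 L/h
D = CL × Css × τ / F / S = 7.696 × 10.1 × 8 / 0.21 / 0.85 = 3484 mg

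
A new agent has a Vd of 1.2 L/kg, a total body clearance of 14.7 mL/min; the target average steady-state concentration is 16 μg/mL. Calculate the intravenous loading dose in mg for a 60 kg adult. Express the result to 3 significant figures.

1150 mg

Vd = 1.2 L/kg × 60 kg = 72.00 L
LD is governed by Vd — clearance does not enter the loading-dose calculation.
LD = Vd × C = 72.00 × 16.00 = 1152 mg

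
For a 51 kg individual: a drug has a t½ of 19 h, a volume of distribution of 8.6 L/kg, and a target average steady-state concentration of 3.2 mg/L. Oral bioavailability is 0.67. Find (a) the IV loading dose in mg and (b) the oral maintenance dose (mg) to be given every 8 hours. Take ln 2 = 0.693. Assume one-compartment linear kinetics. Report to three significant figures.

Vd = 8.6 L/kg × 51 kg = 438.6 L
LD = Vd × C = 438.6 × 3.2 = 1404 mg
CL = 0.693 × Vd / t½ = 0.693 × 438.6 / 19 = 16.00 L/h
D = CL × Css × τ / F = 16.00 × 3.2 × 8 / 0.67 = 611.3 mg

(a) 1400 mg; (b) 611 mg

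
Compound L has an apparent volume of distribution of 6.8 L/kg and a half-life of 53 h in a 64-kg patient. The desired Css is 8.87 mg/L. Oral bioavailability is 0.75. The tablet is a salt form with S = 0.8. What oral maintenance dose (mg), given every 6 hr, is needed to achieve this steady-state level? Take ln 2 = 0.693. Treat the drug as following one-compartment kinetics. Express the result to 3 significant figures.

505 mg

Total Vd = 6.8 × 64 = 435.2 L
CL = 0.693 × Vd / t½ = 0.693 × 435.2 / 53 = 5.690 L/h
D = CL × Css × τ / F / S = 5.690 × 8.87 × 6 / 0.75 / 0.8 = 504.7 mg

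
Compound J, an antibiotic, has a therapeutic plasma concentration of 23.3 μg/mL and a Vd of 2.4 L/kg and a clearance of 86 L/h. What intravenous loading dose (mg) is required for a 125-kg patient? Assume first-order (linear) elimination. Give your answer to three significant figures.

6990 mg

Total Vd = 2.4 × 125 = 300.0 L
Loading dose depends on Vd (not clearance): it fills the distribution volume.
LD = Vd × C = 300.0 × 23.30 = 6990 mg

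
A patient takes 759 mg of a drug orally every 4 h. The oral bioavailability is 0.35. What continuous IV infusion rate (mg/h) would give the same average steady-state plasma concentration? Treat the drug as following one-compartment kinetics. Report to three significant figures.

Equivalent systemic input: infusion rate = F·D/τ.
Rate = 0.35 × 759 / 4 = 66.41 mg/h

66.4 mg/h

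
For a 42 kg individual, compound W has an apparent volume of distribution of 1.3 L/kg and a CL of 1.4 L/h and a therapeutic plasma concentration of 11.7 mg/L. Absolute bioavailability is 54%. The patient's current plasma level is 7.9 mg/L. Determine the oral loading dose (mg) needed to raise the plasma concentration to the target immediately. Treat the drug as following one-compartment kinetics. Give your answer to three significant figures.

Vd(total) = 42 kg × 1.3 L/kg = 54.60 L
LD is governed by Vd — clearance does not enter the loading-dose calculation.
Concentration deficit ΔC = 11.7 − 7.9 = 3.800 mg/L
LD = Vd × ΔC / F = 54.60 × 3.800 / 0.54 = 384.2 mg

384 mg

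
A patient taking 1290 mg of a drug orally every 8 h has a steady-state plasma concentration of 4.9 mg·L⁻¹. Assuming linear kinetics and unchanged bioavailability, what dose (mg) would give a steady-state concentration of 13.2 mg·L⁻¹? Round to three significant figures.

With linear kinetics, Css is proportional to dose rate (D/τ) at fixed clearance.
D₂ = D₁ × (Css,target / Css,current) = 1290 × 13.2/4.9 = 3475 mg

3480 mg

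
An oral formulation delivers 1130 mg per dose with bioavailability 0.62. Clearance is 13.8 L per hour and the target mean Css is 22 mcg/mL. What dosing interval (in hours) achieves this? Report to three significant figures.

F·D/τ = CL·Css → τ = F·D / (CL·Css).
τ = 0.62 × 1130 / (13.8 × 22) = 2.308 h

2.31 h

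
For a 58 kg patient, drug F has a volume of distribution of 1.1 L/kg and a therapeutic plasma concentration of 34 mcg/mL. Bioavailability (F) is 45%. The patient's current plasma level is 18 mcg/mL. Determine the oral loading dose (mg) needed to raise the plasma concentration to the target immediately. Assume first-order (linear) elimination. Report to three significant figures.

2270 mg

Vd(total) = 58 kg × 1.1 L/kg = 63.80 L
The loading dose fills Vd to the target concentration.
Concentration deficit ΔC = 34 − 18 = 16.00 mg/L
LD = Vd × ΔC / F = 63.80 × 16.00 / 0.45 = 2268 mg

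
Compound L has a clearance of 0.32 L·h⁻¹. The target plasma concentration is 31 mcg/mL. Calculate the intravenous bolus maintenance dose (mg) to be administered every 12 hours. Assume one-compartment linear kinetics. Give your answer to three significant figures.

119 mg

D = CL × Css × τ = 0.3200 × 31 × 12 = 119.0 mg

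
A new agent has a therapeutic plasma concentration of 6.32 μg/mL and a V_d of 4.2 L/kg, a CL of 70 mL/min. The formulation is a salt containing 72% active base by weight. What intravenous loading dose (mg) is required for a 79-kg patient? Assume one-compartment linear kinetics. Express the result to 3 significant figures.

Vd(total) = 79 kg × 4.2 L/kg = 331.8 L
LD = Vd × C / S = 331.8 × 6.320 / 0.72 = 2912 mg

2910 mg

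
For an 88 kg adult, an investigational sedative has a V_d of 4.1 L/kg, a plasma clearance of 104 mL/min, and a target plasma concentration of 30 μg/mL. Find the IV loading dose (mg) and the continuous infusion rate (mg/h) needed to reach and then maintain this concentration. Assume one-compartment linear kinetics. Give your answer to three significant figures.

Vd(total) = 88 kg × 4.1 L/kg = 360.8 L
Loading dose = Vd × C = 360.8 × 30 = 10820 mg
CL = 104 mL/min = 104 × 0.06 = 6.240 L/h
Infusion rate = 6.240 L/h × 30 mg/L = 187.2 mg/h

(a) 10800 mg; (b) 187 mg/h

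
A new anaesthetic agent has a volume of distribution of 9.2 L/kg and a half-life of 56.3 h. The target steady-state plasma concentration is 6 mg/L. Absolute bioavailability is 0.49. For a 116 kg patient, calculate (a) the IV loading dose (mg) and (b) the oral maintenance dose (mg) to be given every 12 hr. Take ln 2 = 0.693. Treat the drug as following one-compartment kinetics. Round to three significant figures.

(a) 6400 mg; (b) 1930 mg

Vd(total) = 116 kg × 9.2 L/kg = 1067 L
LD = Vd × C = 1067 × 6 = 6402 mg
CL = 0.693 × Vd / t½ = 0.693 × 1067 / 56.3 = 13.13 L/h
D = CL × Css × τ / F = 13.13 × 6 × 12 / 0.49 = 1929 mg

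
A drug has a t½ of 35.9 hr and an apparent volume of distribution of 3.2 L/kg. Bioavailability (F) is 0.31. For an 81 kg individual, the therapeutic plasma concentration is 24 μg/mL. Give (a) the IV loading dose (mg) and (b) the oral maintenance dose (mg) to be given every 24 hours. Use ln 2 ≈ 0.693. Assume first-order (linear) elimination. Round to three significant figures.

Vd = 3.2 L/kg × 81 kg = 259.2 L
LD = Vd × C = 259.2 × 24 = 6221 mg
CL = 0.693 × Vd / t½ = 0.693 × 259.2 / 35.9 = 5.003 L/h
D = CL × Css × τ / F = 5.003 × 24 × 24 / 0.31 = 9296 mg

(a) 6220 mg; (b) 9300 mg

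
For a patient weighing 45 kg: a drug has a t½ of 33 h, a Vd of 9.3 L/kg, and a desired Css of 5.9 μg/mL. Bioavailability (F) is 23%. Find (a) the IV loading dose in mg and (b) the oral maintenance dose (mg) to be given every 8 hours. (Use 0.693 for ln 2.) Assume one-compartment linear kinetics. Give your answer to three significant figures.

(a) 2470 mg; (b) 1800 mg

Vd(total) = 45 kg × 9.3 L/kg = 418.5 L
LD = Vd × C = 418.5 × 5.9 = 2469 mg
CL = 0.693 × Vd / t½ = 0.693 × 418.5 / 33 = 8.789 L/h
D = CL × Css × τ / F = 8.789 × 5.9 × 8 / 0.23 = 1804 mg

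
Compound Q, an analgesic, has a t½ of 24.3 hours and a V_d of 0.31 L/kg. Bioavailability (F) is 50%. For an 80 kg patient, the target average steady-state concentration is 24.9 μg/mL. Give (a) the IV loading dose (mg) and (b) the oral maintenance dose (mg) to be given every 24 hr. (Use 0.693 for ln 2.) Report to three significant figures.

(a) 618 mg; (b) 845 mg

Vd = 0.31 L/kg × 80 kg = 24.80 L
LD = Vd × C = 24.80 × 24.9 = 617.5 mg
CL = 0.693 × Vd / t½ = 0.693 × 24.80 / 24.3 = 0.7073 L/h
D = CL × Css × τ / F = 0.7073 × 24.9 × 24 / 0.5 = 845.4 mg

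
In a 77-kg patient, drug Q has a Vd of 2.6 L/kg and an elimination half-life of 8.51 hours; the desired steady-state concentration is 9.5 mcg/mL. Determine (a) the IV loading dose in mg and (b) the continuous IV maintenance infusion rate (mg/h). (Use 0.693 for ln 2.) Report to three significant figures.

Vd = 2.6 L/kg × 77 kg = 200.2 L
LD = Vd × C = 200.2 × 9.5 = 1902 mg
CL = 0.693 × Vd / t½ = 0.693 × 200.2 / 8.51 = 16.30 L/h
Infusion rate = CL × Css = 16.30 × 9.5 = 154.9 mg/h

(a) 1900 mg; (b) 155 mg/h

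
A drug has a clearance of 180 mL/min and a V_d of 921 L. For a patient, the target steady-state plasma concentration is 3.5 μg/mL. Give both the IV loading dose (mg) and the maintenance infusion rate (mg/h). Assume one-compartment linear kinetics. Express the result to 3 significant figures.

(a) 3220 mg; (b) 37.8 mg/h

Loading dose = Vd × C = 921.0 × 3.5 = 3224 mg
Convert clearance: 180 mL/min × 60 min/h ÷ 1000 mL/L = 10.80 L/h
Infusion rate = 10.80 L/h × 3.5 mg/L = 37.80 mg/h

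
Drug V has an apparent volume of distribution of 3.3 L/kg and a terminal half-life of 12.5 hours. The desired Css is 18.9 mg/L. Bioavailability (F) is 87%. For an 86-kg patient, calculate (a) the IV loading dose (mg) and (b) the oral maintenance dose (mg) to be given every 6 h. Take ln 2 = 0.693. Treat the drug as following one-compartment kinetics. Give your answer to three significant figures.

Vd = 3.3 L/kg × 86 kg = 283.8 L
LD = Vd × C = 283.8 × 18.9 = 5364 mg
CL = 0.693 × Vd / t½ = 0.693 × 283.8 / 12.5 = 15.73 L/h
D = CL × Css × τ / F = 15.73 × 18.9 × 6 / 0.87 = 2050 mg

(a) 5360 mg; (b) 2050 mg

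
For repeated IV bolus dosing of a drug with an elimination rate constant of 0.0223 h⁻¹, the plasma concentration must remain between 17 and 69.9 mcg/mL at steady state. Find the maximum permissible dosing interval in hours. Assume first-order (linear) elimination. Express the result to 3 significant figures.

63.4 h

Between IV bolus doses, concentration decays as C = C₀·e^(−kτ), so C_peak/C_trough = e^(kτ).
τ_max = ln(C_peak/C_trough) / k = ln(69.9/17) / 0.02230 = 1.414 / 0.02230 = 63.41 h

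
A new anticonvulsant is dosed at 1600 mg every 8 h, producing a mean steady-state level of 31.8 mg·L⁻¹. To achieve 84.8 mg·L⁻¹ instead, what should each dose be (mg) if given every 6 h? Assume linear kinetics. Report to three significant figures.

For first-order elimination, Css ∝ F·D/(CL·τ); F and CL are unchanged, so Css ∝ D/τ.
D₂ = D₁ × (Css,target / Css,current) × (τ₂/τ₁) = 1600 × (84.8/31.8) × (6/8) = 3200 mg

3200 mg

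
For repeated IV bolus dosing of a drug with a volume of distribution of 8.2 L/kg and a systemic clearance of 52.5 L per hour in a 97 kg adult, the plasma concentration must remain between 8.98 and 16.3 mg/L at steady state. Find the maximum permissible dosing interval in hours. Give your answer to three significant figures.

Total Vd = 8.2 × 97 = 795.4 L
k = CL / Vd = 52.50 / 795.4 = 0.06600 h⁻¹
Between IV bolus doses, concentration decays as C = C₀·e^(−kτ), so C_peak/C_trough = e^(kτ).
τ_max = ln(C_peak/C_trough) / k = ln(16.3/8.98) / 0.06600 = 0.5962 / 0.06600 = 9.033 h

9.03 h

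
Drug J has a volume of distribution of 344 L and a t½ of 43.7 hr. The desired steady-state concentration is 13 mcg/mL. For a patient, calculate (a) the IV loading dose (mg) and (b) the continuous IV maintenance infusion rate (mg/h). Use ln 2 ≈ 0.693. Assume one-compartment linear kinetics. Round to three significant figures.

(a) 4470 mg; (b) 70.9 mg/h

LD = Vd × C = 344.0 × 13 = 4472 mg
CL = 0.693 × Vd / t½ = 0.693 × 344.0 / 43.7 = 5.455 L/h
Infusion rate = CL × Css = 5.455 × 13 = 70.92 mg/h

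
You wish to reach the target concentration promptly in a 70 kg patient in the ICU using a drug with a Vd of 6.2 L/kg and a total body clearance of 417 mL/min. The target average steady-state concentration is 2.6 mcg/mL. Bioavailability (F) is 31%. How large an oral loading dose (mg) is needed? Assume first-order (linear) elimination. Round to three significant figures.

Vd = 6.2 L/kg × 70 kg = 434.0 L
Loading dose depends on Vd (not clearance): it fills the distribution volume.
LD = Vd × C / F = 434.0 × 2.600 / 0.31 = 3640 mg

3640 mg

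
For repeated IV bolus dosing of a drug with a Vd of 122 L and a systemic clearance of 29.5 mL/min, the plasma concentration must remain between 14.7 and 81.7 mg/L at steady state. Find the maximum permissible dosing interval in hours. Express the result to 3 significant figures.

CL = 29.5 mL/min × 60/1000 = 1.770 L/h
k = CL / Vd = 1.770 / 122.0 = 0.01451 h⁻¹
Between IV bolus doses, concentration decays as C = C₀·e^(−kτ), so C_peak/C_trough = e^(kτ).
τ_max = ln(C_peak/C_trough) / k = ln(81.7/14.7) / 0.01451 = 1.715 / 0.01451 = 118.2 h

118 h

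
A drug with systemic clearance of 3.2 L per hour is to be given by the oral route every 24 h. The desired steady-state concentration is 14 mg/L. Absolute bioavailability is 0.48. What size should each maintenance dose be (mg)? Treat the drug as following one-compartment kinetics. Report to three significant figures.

D = CL × Css × τ / F = 3.200 × 14 × 24 / 0.48 = 2240 mg

2240 mg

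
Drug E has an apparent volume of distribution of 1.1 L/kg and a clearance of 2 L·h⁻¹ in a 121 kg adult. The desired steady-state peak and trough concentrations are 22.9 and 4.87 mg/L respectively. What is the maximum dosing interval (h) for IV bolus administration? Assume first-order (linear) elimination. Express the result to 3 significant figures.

Vd(total) = 121 kg × 1.1 L/kg = 133.1 L
k = CL / Vd = 2.000 / 133.1 = 0.01503 h⁻¹
Between IV bolus doses, concentration decays as C = C₀·e^(−kτ), so C_peak/C_trough = e^(kτ).
τ_max = ln(C_peak/C_trough) / k = ln(22.9/4.87) / 0.01503 = 1.548 / 0.01503 = 103.0 h

103 h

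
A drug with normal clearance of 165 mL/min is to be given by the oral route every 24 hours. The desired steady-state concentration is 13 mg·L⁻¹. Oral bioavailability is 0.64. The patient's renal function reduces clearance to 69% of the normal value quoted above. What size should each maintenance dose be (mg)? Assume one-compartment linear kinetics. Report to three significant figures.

3330 mg

Convert clearance: 165 mL/min × 60 min/h ÷ 1000 mL/L = 9.900 L/h
Patient clearance = 0.69 × 9.900 = 6.831 L/h
D = CL × Css × τ / F = 6.831 × 13 × 24 / 0.64 = 3330 mg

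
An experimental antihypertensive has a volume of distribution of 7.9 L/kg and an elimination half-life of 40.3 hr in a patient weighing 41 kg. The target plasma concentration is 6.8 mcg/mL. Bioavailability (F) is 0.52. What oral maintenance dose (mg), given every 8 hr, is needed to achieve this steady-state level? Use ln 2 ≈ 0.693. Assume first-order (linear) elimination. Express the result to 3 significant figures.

583 mg

Vd = 7.9 L/kg × 41 kg = 323.9 L
k = 0.693/40.3 = 0.01720 h⁻¹, so CL = k·Vd = 0.01720 × 323.9 = 5.571 L/h
D = CL × Css × τ / F = 5.571 × 6.8 × 8 / 0.52 = 582.8 mg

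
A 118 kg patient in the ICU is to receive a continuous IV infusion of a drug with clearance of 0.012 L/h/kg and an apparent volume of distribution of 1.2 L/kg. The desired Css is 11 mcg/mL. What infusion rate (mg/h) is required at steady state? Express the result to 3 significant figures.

15.6 mg/h

CL = 0.012 L/h/kg × 118 kg = 1.416 L/h
Vd does not affect the maintenance rate; only clearance governs steady-state input.
Infusion rate = CL · Css = 1.416 L/h × 11 mg/L = 15.58 mg/h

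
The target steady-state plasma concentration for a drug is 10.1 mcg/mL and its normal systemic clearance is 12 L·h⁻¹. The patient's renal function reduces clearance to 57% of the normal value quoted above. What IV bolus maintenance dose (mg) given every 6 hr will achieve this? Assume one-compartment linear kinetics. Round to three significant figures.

Patient clearance = 0.57 × 12.00 = 6.840 L/h
D = CL × Css × τ = 6.840 × 10.1 × 6 = 414.5 mg

415 mg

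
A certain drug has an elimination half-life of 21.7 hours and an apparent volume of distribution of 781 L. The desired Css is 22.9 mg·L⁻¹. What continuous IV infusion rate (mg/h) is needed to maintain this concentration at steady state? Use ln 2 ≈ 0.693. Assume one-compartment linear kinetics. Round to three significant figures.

571 mg/h

k = 0.693/21.7 = 0.03194 h⁻¹, so CL = k·Vd = 0.03194 × 781.0 = 24.95 L/h
Infusion rate = CL × Css = 24.95 × 22.9 = 571.4 mg/h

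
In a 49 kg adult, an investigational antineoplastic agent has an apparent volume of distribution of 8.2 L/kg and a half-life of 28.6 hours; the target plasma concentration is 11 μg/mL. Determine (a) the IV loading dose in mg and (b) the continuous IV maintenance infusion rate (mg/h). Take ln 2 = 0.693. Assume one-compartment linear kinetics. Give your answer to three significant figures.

Vd = 8.2 L/kg × 49 kg = 401.8 L
LD = Vd × C = 401.8 × 11 = 4420 mg
CL = 0.693 × Vd / t½ = 0.693 × 401.8 / 28.6 = 9.736 L/h
Infusion rate = CL × Css = 9.736 × 11 = 107.1 mg/h

(a) 4420 mg; (b) 107 mg/h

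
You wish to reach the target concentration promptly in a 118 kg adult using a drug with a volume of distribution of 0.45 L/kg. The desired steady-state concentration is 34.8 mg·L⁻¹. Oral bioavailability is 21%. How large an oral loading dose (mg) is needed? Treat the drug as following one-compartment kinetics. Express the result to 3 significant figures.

Total Vd = 0.45 × 118 = 53.10 L
The loading dose fills Vd to the target concentration.
LD = Vd × C / F = 53.10 × 34.80 / 0.21 = 8799 mg

8800 mg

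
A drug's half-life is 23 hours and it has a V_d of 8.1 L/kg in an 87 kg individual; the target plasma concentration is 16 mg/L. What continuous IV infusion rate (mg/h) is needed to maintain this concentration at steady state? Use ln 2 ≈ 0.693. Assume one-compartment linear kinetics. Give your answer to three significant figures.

340 mg/h

Total Vd = 8.1 × 87 = 704.7 L
CL = ln 2 · Vd / t½ = 0.693 × 704.7 / 23 = 21.23 L/h
Infusion rate = CL × Css = 21.23 × 16 = 339.7 mg/h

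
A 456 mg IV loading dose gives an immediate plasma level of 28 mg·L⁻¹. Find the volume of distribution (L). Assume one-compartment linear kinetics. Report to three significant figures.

Immediately after an IV bolus, C₀ = Dose / Vd, so Vd = Dose / C₀.
Vd = 456 / 28 = 16.29 L

16.3 L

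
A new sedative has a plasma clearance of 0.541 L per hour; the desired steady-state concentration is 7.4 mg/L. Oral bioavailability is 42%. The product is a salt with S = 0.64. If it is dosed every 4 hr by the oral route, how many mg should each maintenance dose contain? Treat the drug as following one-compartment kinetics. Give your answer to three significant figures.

D = CL × Css × τ / F / S = 0.5410 × 7.4 × 4 / 0.42 / 0.64 = 59.57 mg

59.6 mg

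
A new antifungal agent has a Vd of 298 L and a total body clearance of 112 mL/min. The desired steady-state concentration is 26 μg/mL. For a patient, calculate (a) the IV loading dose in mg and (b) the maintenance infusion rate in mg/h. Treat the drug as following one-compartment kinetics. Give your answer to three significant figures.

Loading dose = Vd × C = 298.0 × 26 = 7748 mg
CL = 112 mL/min = 112 × 0.06 = 6.720 L/h
Maintenance: replace elimination → rate = CL × Css = 6.720 × 26 = 174.7 mg/h

(a) 7750 mg; (b) 175 mg/h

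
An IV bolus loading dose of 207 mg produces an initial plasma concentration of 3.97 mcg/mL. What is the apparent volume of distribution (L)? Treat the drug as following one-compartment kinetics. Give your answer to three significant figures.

52.1 L

Immediately after an IV bolus, C₀ = Dose / Vd, so Vd = Dose / C₀.
Vd = 207 / 3.97 = 52.14 L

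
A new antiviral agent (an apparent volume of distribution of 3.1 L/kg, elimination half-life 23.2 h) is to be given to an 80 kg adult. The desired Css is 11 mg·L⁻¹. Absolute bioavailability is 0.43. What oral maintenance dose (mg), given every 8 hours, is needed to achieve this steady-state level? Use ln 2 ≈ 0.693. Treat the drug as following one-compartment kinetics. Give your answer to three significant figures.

1520 mg

Vd = 3.1 L/kg × 80 kg = 248.0 L
k = 0.693/23.2 = 0.02987 h⁻¹, so CL = k·Vd = 0.02987 × 248.0 = 7.408 L/h
D = CL × Css × τ / F = 7.408 × 11 × 8 / 0.43 = 1516 mg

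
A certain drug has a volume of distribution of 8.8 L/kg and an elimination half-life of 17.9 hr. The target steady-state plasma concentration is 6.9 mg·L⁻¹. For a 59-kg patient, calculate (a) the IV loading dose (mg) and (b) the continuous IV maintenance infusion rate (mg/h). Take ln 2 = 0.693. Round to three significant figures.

(a) 3580 mg; (b) 139 mg/h

Vd = 8.8 L/kg × 59 kg = 519.2 L
LD = Vd × C = 519.2 × 6.9 = 3582 mg
CL = 0.693 × Vd / t½ = 0.693 × 519.2 / 17.9 = 20.10 L/h
Infusion rate = CL × Css = 20.10 × 6.9 = 138.7 mg/h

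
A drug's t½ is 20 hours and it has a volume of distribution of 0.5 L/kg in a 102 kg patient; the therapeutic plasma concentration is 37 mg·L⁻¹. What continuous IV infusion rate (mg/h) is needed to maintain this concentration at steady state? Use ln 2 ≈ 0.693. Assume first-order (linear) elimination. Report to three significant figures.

Vd = 0.5 L/kg × 102 kg = 51.00 L
CL = ln 2 · Vd / t½ = 0.693 × 51.00 / 20 = 1.767 L/h
Infusion rate = CL × Css = 1.767 × 37 = 65.38 mg/h

65.4 mg/h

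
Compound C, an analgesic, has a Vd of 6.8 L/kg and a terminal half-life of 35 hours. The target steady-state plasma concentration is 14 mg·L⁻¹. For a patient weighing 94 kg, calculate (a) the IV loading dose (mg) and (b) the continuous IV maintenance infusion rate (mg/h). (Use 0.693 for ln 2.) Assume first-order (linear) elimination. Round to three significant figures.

(a) 8950 mg; (b) 177 mg/h

Vd(total) = 94 kg × 6.8 L/kg = 639.2 L
LD = Vd × C = 639.2 × 14 = 8949 mg
CL = 0.693 × Vd / t½ = 0.693 × 639.2 / 35 = 12.66 L/h
Infusion rate = CL × Css = 12.66 × 14 = 177.2 mg/h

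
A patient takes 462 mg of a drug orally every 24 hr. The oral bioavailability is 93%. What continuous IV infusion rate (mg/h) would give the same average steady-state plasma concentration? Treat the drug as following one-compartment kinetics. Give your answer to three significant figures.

17.9 mg/h

Equivalent systemic input: infusion rate = F·D/τ.
Rate = 0.93 × 462 / 24 = 17.90 mg/h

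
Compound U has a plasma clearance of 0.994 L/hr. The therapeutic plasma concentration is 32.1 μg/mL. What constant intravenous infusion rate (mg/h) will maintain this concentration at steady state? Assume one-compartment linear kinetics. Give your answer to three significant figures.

31.9 mg/h

At steady state, infusion rate equals elimination rate: rate in = CL × Css.
Rate = CL × Css = 0.9940 × 32.1 = 31.91 mg/h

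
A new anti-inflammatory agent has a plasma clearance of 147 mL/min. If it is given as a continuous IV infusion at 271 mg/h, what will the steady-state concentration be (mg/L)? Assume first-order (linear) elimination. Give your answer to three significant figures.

CL = 147 mL/min × 60/1000 = 8.820 L/h
Css = rate / CL = 271 / 8.820 = 30.73 mg/L

30.7 mg/L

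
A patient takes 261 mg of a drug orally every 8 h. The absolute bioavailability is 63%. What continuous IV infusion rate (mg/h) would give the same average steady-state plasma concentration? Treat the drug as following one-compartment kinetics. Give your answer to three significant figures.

Equivalent systemic input: infusion rate = F·D/τ.
Rate = 0.63 × 261 / 8 = 20.55 mg/h

20.6 mg/h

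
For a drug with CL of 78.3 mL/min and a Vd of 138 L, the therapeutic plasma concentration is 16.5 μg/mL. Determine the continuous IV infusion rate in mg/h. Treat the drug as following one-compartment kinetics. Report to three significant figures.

77.5 mg/h

Convert clearance: 78.3 mL/min × 60 min/h ÷ 1000 mL/L = 4.698 L/h
Infusion rate = CL · Css = 4.698 L/h × 16.5 mg/L = 77.52 mg/h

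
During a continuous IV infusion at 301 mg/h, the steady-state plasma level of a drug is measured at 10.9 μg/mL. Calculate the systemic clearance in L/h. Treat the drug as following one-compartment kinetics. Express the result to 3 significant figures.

27.6 L/h

At steady state, infusion rate = CL × Css, so CL = rate / Css.
CL = 301 / 10.9 = 27.61 L/h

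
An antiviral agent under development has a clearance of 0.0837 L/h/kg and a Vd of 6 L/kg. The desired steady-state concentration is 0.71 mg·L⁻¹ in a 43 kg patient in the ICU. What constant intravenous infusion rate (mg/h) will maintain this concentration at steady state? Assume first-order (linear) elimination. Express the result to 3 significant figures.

CL = 0.0837 L/h/kg × 43 kg = 3.599 L/h
Infusion rate = CL · Css = 3.599 L/h × 0.71 mg/L = 2.555 mg/h

2.56 mg/h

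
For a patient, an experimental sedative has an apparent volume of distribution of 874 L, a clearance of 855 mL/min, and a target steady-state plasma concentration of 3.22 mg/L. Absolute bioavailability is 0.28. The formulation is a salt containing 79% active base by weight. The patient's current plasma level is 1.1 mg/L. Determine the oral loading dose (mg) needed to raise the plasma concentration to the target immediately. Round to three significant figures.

8380 mg

The loading dose fills Vd to the target concentration; clearance is irrelevant here.
Concentration deficit ΔC = 3.22 − 1.1 = 2.120 mg/L
LD = Vd × ΔC / F / S = 874.0 × 2.120 / 0.28 / 0.79 = 8376 mg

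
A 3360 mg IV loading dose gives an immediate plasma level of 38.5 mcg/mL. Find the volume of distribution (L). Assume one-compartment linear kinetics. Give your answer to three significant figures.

Immediately after an IV bolus, C₀ = Dose / Vd, so Vd = Dose / C₀.
Vd = 3360 / 38.5 = 87.27 L

87.3 L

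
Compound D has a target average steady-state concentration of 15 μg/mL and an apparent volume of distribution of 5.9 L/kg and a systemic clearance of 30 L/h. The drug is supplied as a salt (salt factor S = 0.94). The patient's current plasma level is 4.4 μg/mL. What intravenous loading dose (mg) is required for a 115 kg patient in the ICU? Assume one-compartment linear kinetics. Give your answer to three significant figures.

7650 mg

Vd(total) = 115 kg × 5.9 L/kg = 678.5 L
Concentration deficit ΔC = 15 − 4.4 = 10.60 mg/L
LD = Vd × ΔC / S = 678.5 × 10.60 / 0.94 = 7651 mg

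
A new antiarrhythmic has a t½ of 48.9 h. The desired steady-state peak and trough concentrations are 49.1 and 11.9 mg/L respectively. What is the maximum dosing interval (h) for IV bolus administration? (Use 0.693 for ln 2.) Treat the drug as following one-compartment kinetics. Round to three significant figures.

100 h

k = 0.693 / t½ = 0.693 / 48.9 = 0.01417 h⁻¹
Between IV bolus doses, concentration decays as C = C₀·e^(−kτ), so C_peak/C_trough = e^(kτ).
τ_max = ln(C_peak/C_trough) / k = ln(49.1/11.9) / 0.01417 = 1.417 / 0.01417 = 100.0 h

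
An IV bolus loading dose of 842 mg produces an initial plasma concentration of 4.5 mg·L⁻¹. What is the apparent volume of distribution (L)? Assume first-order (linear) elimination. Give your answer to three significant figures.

187 L

Immediately after an IV bolus, C₀ = Dose / Vd, so Vd = Dose / C₀.
Vd = 842 / 4.5 = 187.1 L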